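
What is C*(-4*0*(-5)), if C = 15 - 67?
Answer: 0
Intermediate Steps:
C = -52
C*(-4*0*(-5)) = -52*(-4*0)*(-5) = -0*(-5) = -52*0 = 0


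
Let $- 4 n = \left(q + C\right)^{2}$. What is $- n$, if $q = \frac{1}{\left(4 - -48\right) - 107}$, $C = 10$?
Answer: $\frac{301401}{12100} \approx 24.909$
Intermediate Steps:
$q = - \frac{1}{55}$ ($q = \frac{1}{\left(4 + 48\right) - 107} = \frac{1}{52 - 107} = \frac{1}{-55} = - \frac{1}{55} \approx -0.018182$)
$n = - \frac{301401}{12100}$ ($n = - \frac{\left(- \frac{1}{55} + 10\right)^{2}}{4} = - \frac{\left(\frac{549}{55}\right)^{2}}{4} = \left(- \frac{1}{4}\right) \frac{301401}{3025} = - \frac{301401}{12100} \approx -24.909$)
$- n = \left(-1\right) \left(- \frac{301401}{12100}\right) = \frac{301401}{12100}$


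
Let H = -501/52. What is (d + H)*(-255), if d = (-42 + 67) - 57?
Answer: 552075/52 ≈ 10617.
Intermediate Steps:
H = -501/52 (H = -501*1/52 = -501/52 ≈ -9.6346)
d = -32 (d = 25 - 57 = -32)
(d + H)*(-255) = (-32 - 501/52)*(-255) = -2165/52*(-255) = 552075/52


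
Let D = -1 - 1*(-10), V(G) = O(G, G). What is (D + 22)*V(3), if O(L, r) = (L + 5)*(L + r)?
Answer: 1488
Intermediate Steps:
O(L, r) = (5 + L)*(L + r)
V(G) = 2*G² + 10*G (V(G) = G² + 5*G + 5*G + G*G = G² + 5*G + 5*G + G² = 2*G² + 10*G)
D = 9 (D = -1 + 10 = 9)
(D + 22)*V(3) = (9 + 22)*(2*3*(5 + 3)) = 31*(2*3*8) = 31*48 = 1488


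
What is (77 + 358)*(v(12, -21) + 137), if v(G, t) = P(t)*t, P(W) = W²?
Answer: -3968940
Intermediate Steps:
v(G, t) = t³ (v(G, t) = t²*t = t³)
(77 + 358)*(v(12, -21) + 137) = (77 + 358)*((-21)³ + 137) = 435*(-9261 + 137) = 435*(-9124) = -3968940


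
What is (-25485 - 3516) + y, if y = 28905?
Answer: -96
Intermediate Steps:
(-25485 - 3516) + y = (-25485 - 3516) + 28905 = -29001 + 28905 = -96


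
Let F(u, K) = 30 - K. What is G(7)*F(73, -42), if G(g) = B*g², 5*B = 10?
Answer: 7056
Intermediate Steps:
B = 2 (B = (⅕)*10 = 2)
G(g) = 2*g²
G(7)*F(73, -42) = (2*7²)*(30 - 1*(-42)) = (2*49)*(30 + 42) = 98*72 = 7056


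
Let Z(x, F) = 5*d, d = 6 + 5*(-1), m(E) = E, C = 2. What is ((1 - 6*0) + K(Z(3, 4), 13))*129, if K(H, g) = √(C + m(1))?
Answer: 129 + 129*√3 ≈ 352.43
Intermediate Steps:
d = 1 (d = 6 - 5 = 1)
Z(x, F) = 5 (Z(x, F) = 5*1 = 5)
K(H, g) = √3 (K(H, g) = √(2 + 1) = √3)
((1 - 6*0) + K(Z(3, 4), 13))*129 = ((1 - 6*0) + √3)*129 = ((1 + 0) + √3)*129 = (1 + √3)*129 = 129 + 129*√3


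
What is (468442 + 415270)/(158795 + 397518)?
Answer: 883712/556313 ≈ 1.5885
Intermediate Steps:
(468442 + 415270)/(158795 + 397518) = 883712/556313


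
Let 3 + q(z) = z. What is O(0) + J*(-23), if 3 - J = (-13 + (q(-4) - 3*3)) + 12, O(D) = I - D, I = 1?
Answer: -459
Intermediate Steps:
q(z) = -3 + z
O(D) = 1 - D
J = 20 (J = 3 - ((-13 + ((-3 - 4) - 3*3)) + 12) = 3 - ((-13 + (-7 - 9)) + 12) = 3 - ((-13 - 16) + 12) = 3 - (-29 + 12) = 3 - 1*(-17) = 3 + 17 = 20)
O(0) + J*(-23) = (1 - 1*0) + 20*(-23) = (1 + 0) - 460 = 1 - 460 = -459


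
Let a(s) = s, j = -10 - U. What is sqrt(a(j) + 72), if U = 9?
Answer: sqrt(53) ≈ 7.2801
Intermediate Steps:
j = -19 (j = -10 - 1*9 = -10 - 9 = -19)
sqrt(a(j) + 72) = sqrt(-19 + 72) = sqrt(53)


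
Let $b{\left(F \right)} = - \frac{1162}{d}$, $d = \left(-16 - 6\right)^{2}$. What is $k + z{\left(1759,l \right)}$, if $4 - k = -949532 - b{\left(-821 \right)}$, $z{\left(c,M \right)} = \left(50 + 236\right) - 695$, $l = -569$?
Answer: $\frac{229688153}{242} \approx 9.4913 \cdot 10^{5}$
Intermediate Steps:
$z{\left(c,M \right)} = -409$ ($z{\left(c,M \right)} = 286 - 695 = -409$)
$d = 484$ ($d = \left(-22\right)^{2} = 484$)
$b{\left(F \right)} = - \frac{581}{242}$ ($b{\left(F \right)} = - \frac{1162}{484} = \left(-1162\right) \frac{1}{484} = - \frac{581}{242}$)
$k = \frac{229787131}{242}$ ($k = 4 - \left(-949532 - - \frac{581}{242}\right) = 4 - \left(-949532 + \frac{581}{242}\right) = 4 - - \frac{229786163}{242} = 4 + \frac{229786163}{242} = \frac{229787131}{242} \approx 9.4953 \cdot 10^{5}$)
$k + z{\left(1759,l \right)} = \frac{229787131}{242} - 409 = \frac{229688153}{242}$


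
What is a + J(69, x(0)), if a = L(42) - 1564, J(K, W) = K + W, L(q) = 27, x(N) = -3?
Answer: -1471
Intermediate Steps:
a = -1537 (a = 27 - 1564 = -1537)
a + J(69, x(0)) = -1537 + (69 - 3) = -1537 + 66 = -1471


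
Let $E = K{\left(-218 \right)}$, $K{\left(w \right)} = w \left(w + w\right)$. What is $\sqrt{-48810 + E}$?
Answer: $\sqrt{46238} \approx 215.03$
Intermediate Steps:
$K{\left(w \right)} = 2 w^{2}$ ($K{\left(w \right)} = w 2 w = 2 w^{2}$)
$E = 95048$ ($E = 2 \left(-218\right)^{2} = 2 \cdot 47524 = 95048$)
$\sqrt{-48810 + E} = \sqrt{-48810 + 95048} = \sqrt{46238}$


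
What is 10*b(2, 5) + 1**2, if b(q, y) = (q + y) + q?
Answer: 91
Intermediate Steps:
b(q, y) = y + 2*q
10*b(2, 5) + 1**2 = 10*(5 + 2*2) + 1**2 = 10*(5 + 4) + 1 = 10*9 + 1 = 90 + 1 = 91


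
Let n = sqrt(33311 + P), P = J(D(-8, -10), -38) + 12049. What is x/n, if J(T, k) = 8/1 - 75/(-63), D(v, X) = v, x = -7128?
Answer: -7128*sqrt(20007813)/952753 ≈ -33.465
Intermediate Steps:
J(T, k) = 193/21 (J(T, k) = 8*1 - 75*(-1/63) = 8 + 25/21 = 193/21)
P = 253222/21 (P = 193/21 + 12049 = 253222/21 ≈ 12058.)
n = sqrt(20007813)/21 (n = sqrt(33311 + 253222/21) = sqrt(952753/21) = sqrt(20007813)/21 ≈ 213.00)
x/n = -7128*sqrt(20007813)/952753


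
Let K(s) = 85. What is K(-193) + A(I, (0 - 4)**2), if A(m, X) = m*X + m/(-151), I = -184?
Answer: -431525/151 ≈ -2857.8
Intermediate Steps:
A(m, X) = -m/151 + X*m (A(m, X) = X*m + m*(-1/151) = X*m - m/151 = -m/151 + X*m)
K(-193) + A(I, (0 - 4)**2) = 85 - 184*(-1/151 + (0 - 4)**2) = 85 - 184*(-1/151 + (-4)**2) = 85 - 184*(-1/151 + 16) = 85 - 184*2415/151 = 85 - 444360/151 = -431525/151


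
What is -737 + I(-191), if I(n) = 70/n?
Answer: -140837/191 ≈ -737.37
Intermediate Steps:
-737 + I(-191) = -737 + 70/(-191) = -737 + 70*(-1/191) = -737 - 70/191 = -140837/191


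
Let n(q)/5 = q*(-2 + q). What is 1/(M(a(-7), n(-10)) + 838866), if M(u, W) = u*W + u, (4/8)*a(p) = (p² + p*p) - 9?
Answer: 1/945844 ≈ 1.0573e-6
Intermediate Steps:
n(q) = 5*q*(-2 + q) (n(q) = 5*(q*(-2 + q)) = 5*q*(-2 + q))
a(p) = -18 + 4*p² (a(p) = 2*((p² + p*p) - 9) = 2*((p² + p²) - 9) = 2*(2*p² - 9) = 2*(-9 + 2*p²) = -18 + 4*p²)
M(u, W) = u + W*u (M(u, W) = W*u + u = u + W*u)
1/(M(a(-7), n(-10)) + 838866) = 1/((-18 + 4*(-7)²)*(1 + 5*(-10)*(-2 - 10)) + 838866) = 1/((-18 + 4*49)*(1 + 5*(-10)*(-12)) + 838866) = 1/((-18 + 196)*(1 + 600) + 838866) = 1/(178*601 + 838866) = 1/(106978 + 838866) = 1/945844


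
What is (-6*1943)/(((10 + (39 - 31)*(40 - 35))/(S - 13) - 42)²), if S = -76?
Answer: -46171509/7174472 ≈ -6.4355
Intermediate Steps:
(-6*1943)/(((10 + (39 - 31)*(40 - 35))/(S - 13) - 42)²) = (-6*1943)/(((10 + (39 - 31)*(40 - 35))/(-76 - 13) - 42)²) = -11658/((10 + 8*5)/(-89) - 42)² = -11658/((10 + 40)*(-1/89) - 42)² = -11658/(50*(-1/89) - 42)² = -11658/(-50/89 - 42)² = -11658/((-3788/89)²) = -11658/14348944/7921 = -11658*7921/14348944 = -46171509/7174472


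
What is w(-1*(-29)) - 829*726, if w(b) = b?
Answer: -601825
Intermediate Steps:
w(-1*(-29)) - 829*726 = -1*(-29) - 829*726 = 29 - 601854 = -601825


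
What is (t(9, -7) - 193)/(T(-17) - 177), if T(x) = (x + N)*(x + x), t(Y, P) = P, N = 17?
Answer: 200/177 ≈ 1.1299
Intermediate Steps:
T(x) = 2*x*(17 + x) (T(x) = (x + 17)*(x + x) = (17 + x)*(2*x) = 2*x*(17 + x))
(t(9, -7) - 193)/(T(-17) - 177) = (-7 - 193)/(2*(-17)*(17 - 17) - 177) = -200/(2*(-17)*0 - 177) = -200/(0 - 177) = -200/(-177) = -200*(-1/177) = 200/177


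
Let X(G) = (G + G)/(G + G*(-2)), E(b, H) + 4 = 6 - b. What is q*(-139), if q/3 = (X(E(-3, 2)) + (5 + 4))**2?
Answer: -20433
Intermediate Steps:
E(b, H) = 2 - b (E(b, H) = -4 + (6 - b) = 2 - b)
X(G) = -2 (X(G) = (2*G)/(G - 2*G) = (2*G)/((-G)) = (2*G)*(-1/G) = -2)
q = 147 (q = 3*(-2 + (5 + 4))**2 = 3*(-2 + 9)**2 = 3*7**2 = 3*49 = 147)
q*(-139) = 147*(-139) = -20433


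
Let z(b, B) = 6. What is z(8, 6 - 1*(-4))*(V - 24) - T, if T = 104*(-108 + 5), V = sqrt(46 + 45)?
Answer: 10568 + 6*sqrt(91) ≈ 10625.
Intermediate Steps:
V = sqrt(91) ≈ 9.5394
T = -10712 (T = 104*(-103) = -10712)
z(8, 6 - 1*(-4))*(V - 24) - T = 6*(sqrt(91) - 24) - 1*(-10712) = 6*(-24 + sqrt(91)) + 10712 = (-144 + 6*sqrt(91)) + 10712 = 10568 + 6*sqrt(91)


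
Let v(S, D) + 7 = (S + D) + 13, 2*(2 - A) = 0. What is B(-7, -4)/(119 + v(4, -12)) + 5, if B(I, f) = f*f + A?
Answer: 67/13 ≈ 5.1538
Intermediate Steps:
A = 2 (A = 2 - ½*0 = 2 + 0 = 2)
B(I, f) = 2 + f² (B(I, f) = f*f + 2 = f² + 2 = 2 + f²)
v(S, D) = 6 + D + S (v(S, D) = -7 + ((S + D) + 13) = -7 + ((D + S) + 13) = -7 + (13 + D + S) = 6 + D + S)
B(-7, -4)/(119 + v(4, -12)) + 5 = (2 + (-4)²)/(119 + (6 - 12 + 4)) + 5 = (2 + 16)/(119 - 2) + 5 = 18/117 + 5 = (1/117)*18 + 5 = 2/13 + 5 = 67/13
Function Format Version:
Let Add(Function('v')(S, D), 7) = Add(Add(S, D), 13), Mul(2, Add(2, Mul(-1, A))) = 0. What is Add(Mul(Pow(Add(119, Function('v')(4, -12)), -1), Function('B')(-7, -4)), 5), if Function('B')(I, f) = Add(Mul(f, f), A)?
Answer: Rational(67, 13) ≈ 5.1538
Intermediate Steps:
A = 2 (A = Add(2, Mul(Rational(-1, 2), 0)) = Add(2, 0) = 2)
Function('B')(I, f) = Add(2, Pow(f, 2)) (Function('B')(I, f) = Add(Mul(f, f), 2) = Add(Pow(f, 2), 2) = Add(2, Pow(f, 2)))
Function('v')(S, D) = Add(6, D, S) (Function('v')(S, D) = Add(-7, Add(Add(S, D), 13)) = Add(-7, Add(Add(D, S), 13)) = Add(-7, Add(13, D, S)) = Add(6, D, S))
Add(Mul(Pow(Add(119, Function('v')(4, -12)), -1), Function('B')(-7, -4)), 5) = Add(Mul(Pow(Add(119, Add(6, -12, 4)), -1), Add(2, Pow(-4, 2))), 5) = Add(Mul(Pow(Add(119, -2), -1), Add(2, 16)), 5) = Add(Mul(Pow(117, -1), 18), 5) = Add(Mul(Rational(1, 117), 18), 5) = Add(Rational(2, 13), 5) = Rational(67, 13)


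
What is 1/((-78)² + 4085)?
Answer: 1/10169 ≈ 9.8338e-5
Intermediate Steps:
1/((-78)² + 4085) = 1/(6084 + 4085) = 1/10169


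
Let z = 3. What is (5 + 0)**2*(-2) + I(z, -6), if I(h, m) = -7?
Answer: -57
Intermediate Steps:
(5 + 0)**2*(-2) + I(z, -6) = (5 + 0)**2*(-2) - 7 = 5**2*(-2) - 7 = 25*(-2) - 7 = -50 - 7 = -57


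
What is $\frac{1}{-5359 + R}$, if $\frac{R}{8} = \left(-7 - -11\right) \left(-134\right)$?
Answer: $- \frac{1}{9647} \approx -0.00010366$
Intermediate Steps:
$R = -4288$ ($R = 8 \left(-7 - -11\right) \left(-134\right) = 8 \left(-7 + 11\right) \left(-134\right) = 8 \cdot 4 \left(-134\right) = 8 \left(-536\right) = -4288$)
$\frac{1}{-5359 + R} = \frac{1}{-5359 - 4288} = \frac{1}{-9647} = - \frac{1}{9647}$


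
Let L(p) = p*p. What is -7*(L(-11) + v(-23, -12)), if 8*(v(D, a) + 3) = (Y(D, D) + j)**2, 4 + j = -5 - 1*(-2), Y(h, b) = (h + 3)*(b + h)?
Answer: -5841591/8 ≈ -7.3020e+5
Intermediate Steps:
L(p) = p**2
Y(h, b) = (3 + h)*(b + h)
j = -7 (j = -4 + (-5 - 1*(-2)) = -4 + (-5 + 2) = -4 - 3 = -7)
v(D, a) = -3 + (-7 + 2*D**2 + 6*D)**2/8 (v(D, a) = -3 + ((D**2 + 3*D + 3*D + D*D) - 7)**2/8 = -3 + ((D**2 + 3*D + 3*D + D**2) - 7)**2/8 = -3 + ((2*D**2 + 6*D) - 7)**2/8 = -3 + (-7 + 2*D**2 + 6*D)**2/8)
-7*(L(-11) + v(-23, -12)) = -7*((-11)**2 + (-3 + (-7 + 2*(-23)**2 + 6*(-23))**2/8)) = -7*(121 + (-3 + (-7 + 2*529 - 138)**2/8)) = -7*(121 + (-3 + (-7 + 1058 - 138)**2/8)) = -7*(121 + (-3 + (1/8)*913**2)) = -7*(121 + (-3 + (1/8)*833569)) = -7*(121 + (-3 + 833569/8)) = -7*(121 + 833545/8) = -7*834513/8 = -5841591/8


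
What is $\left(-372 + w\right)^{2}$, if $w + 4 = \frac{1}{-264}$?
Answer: $\frac{9853540225}{69696} \approx 1.4138 \cdot 10^{5}$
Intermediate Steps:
$w = - \frac{1057}{264}$ ($w = -4 + \frac{1}{-264} = -4 - \frac{1}{264} = - \frac{1057}{264} \approx -4.0038$)
$\left(-372 + w\right)^{2} = \left(-372 - \frac{1057}{264}\right)^{2} = \left(- \frac{99265}{264}\right)^{2} = \frac{9853540225}{69696}$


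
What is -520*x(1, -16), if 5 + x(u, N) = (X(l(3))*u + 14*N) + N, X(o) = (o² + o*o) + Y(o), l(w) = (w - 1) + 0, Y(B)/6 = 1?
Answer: 120120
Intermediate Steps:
Y(B) = 6 (Y(B) = 6*1 = 6)
l(w) = -1 + w (l(w) = (-1 + w) + 0 = -1 + w)
X(o) = 6 + 2*o² (X(o) = (o² + o*o) + 6 = (o² + o²) + 6 = 2*o² + 6 = 6 + 2*o²)
x(u, N) = -5 + 14*u + 15*N (x(u, N) = -5 + (((6 + 2*(-1 + 3)²)*u + 14*N) + N) = -5 + (((6 + 2*2²)*u + 14*N) + N) = -5 + (((6 + 2*4)*u + 14*N) + N) = -5 + (((6 + 8)*u + 14*N) + N) = -5 + ((14*u + 14*N) + N) = -5 + ((14*N + 14*u) + N) = -5 + (14*u + 15*N) = -5 + 14*u + 15*N)
-520*x(1, -16) = -520*(-5 + 14*1 + 15*(-16)) = -520*(-5 + 14 - 240) = -520*(-231) = 120120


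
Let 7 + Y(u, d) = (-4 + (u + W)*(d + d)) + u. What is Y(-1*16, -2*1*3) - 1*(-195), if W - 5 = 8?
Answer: 204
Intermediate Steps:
W = 13 (W = 5 + 8 = 13)
Y(u, d) = -11 + u + 2*d*(13 + u) (Y(u, d) = -7 + ((-4 + (u + 13)*(d + d)) + u) = -7 + ((-4 + (13 + u)*(2*d)) + u) = -7 + ((-4 + 2*d*(13 + u)) + u) = -7 + (-4 + u + 2*d*(13 + u)) = -11 + u + 2*d*(13 + u))
Y(-1*16, -2*1*3) - 1*(-195) = (-11 - 1*16 + 26*(-2*1*3) + 2*(-2*1*3)*(-1*16)) - 1*(-195) = (-11 - 16 + 26*(-2*3) + 2*(-2*3)*(-16)) + 195 = (-11 - 16 + 26*(-6) + 2*(-6)*(-16)) + 195 = (-11 - 16 - 156 + 192) + 195 = 9 + 195 = 204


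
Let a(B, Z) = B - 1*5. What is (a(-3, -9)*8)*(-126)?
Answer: 8064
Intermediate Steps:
a(B, Z) = -5 + B (a(B, Z) = B - 5 = -5 + B)
(a(-3, -9)*8)*(-126) = ((-5 - 3)*8)*(-126) = -8*8*(-126) = -64*(-126) = 8064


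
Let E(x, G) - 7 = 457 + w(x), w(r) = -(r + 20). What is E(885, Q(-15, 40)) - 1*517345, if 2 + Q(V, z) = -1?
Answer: -517786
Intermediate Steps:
Q(V, z) = -3 (Q(V, z) = -2 - 1 = -3)
w(r) = -20 - r (w(r) = -(20 + r) = -20 - r)
E(x, G) = 444 - x (E(x, G) = 7 + (457 + (-20 - x)) = 7 + (437 - x) = 444 - x)
E(885, Q(-15, 40)) - 1*517345 = (444 - 1*885) - 1*517345 = (444 - 885) - 517345 = -441 - 517345 = -517786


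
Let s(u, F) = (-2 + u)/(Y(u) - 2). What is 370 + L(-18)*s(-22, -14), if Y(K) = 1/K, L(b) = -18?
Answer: 794/5 ≈ 158.80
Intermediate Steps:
s(u, F) = (-2 + u)/(-2 + 1/u) (s(u, F) = (-2 + u)/(1/u - 2) = (-2 + u)/(-2 + 1/u))
370 + L(-18)*s(-22, -14) = 370 - (-396)*(2 - 1*(-22))/(-1 + 2*(-22)) = 370 - (-396)*(2 + 22)/(-1 - 44) = 370 - (-396)*24/(-45) = 370 - (-396)*(-1)*24/45 = 370 - 18*176/15 = 370 - 1056/5 = 794/5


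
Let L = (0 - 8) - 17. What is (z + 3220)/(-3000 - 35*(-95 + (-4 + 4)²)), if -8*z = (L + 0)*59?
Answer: 419/40 ≈ 10.475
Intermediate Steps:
L = -25 (L = -8 - 17 = -25)
z = 1475/8 (z = -(-25 + 0)*59/8 = -(-25)*59/8 = -⅛*(-1475) = 1475/8 ≈ 184.38)
(z + 3220)/(-3000 - 35*(-95 + (-4 + 4)²)) = (1475/8 + 3220)/(-3000 - 35*(-95 + (-4 + 4)²)) = 27235/(8*(-3000 - 35*(-95 + 0²))) = 27235/(8*(-3000 - 35*(-95 + 0))) = 27235/(8*(-3000 - 35*(-95))) = 27235/(8*(-3000 + 3325)) = (27235/8)/325 = (27235/8)*(1/325) = 419/40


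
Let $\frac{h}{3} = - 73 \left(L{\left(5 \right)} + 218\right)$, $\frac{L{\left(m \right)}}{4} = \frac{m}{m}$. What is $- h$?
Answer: $48618$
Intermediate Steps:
$L{\left(m \right)} = 4$ ($L{\left(m \right)} = 4 \frac{m}{m} = 4 \cdot 1 = 4$)
$h = -48618$ ($h = 3 \left(- 73 \left(4 + 218\right)\right) = 3 \left(\left(-73\right) 222\right) = 3 \left(-16206\right) = -48618$)
$- h = \left(-1\right) \left(-48618\right) = 48618$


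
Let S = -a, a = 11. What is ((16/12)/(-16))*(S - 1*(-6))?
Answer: 5/12 ≈ 0.41667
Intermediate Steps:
S = -11 (S = -1*11 = -11)
((16/12)/(-16))*(S - 1*(-6)) = ((16/12)/(-16))*(-11 - 1*(-6)) = ((16*(1/12))*(-1/16))*(-11 + 6) = ((4/3)*(-1/16))*(-5) = -1/12*(-5) = 5/12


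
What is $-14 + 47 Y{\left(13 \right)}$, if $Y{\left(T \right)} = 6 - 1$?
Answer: $221$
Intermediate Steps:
$Y{\left(T \right)} = 5$ ($Y{\left(T \right)} = 6 - 1 = 5$)
$-14 + 47 Y{\left(13 \right)} = -14 + 47 \cdot 5 = -14 + 235 = 221$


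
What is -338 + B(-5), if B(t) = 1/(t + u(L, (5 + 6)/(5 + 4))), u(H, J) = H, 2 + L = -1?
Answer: -2705/8 ≈ -338.13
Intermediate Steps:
L = -3 (L = -2 - 1 = -3)
B(t) = 1/(-3 + t) (B(t) = 1/(t - 3) = 1/(-3 + t))
-338 + B(-5) = -338 + 1/(-3 - 5) = -338 + 1/(-8) = -338 - 1/8 = -2705/8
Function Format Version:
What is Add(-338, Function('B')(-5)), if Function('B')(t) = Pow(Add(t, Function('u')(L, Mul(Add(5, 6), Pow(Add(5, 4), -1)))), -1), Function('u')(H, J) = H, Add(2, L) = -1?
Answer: Rational(-2705, 8) ≈ -338.13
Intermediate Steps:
L = -3 (L = Add(-2, -1) = -3)
Function('B')(t) = Pow(Add(-3, t), -1) (Function('B')(t) = Pow(Add(t, -3), -1) = Pow(Add(-3, t), -1))
Add(-338, Function('B')(-5)) = Add(-338, Pow(Add(-3, -5), -1)) = Add(-338, Pow(-8, -1)) = Add(-338, Rational(-1, 8)) = Rational(-2705, 8)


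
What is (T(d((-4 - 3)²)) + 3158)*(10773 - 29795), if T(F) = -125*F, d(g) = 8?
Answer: -41049476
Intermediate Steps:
(T(d((-4 - 3)²)) + 3158)*(10773 - 29795) = (-125*8 + 3158)*(10773 - 29795) = (-1000 + 3158)*(-19022) = 2158*(-19022) = -41049476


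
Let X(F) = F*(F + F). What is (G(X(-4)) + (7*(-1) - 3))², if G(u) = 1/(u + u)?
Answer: 408321/4096 ≈ 99.688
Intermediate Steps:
X(F) = 2*F² (X(F) = F*(2*F) = 2*F²)
G(u) = 1/(2*u)
(G(X(-4)) + (7*(-1) - 3))² = (1/(2*((2*(-4)²))) + (7*(-1) - 3))² = (1/(2*((2*16))) + (-7 - 3))² = ((½)/32 - 10)² = ((½)*(1/32) - 10)² = (1/64 - 10)² = (-639/64)² = 408321/4096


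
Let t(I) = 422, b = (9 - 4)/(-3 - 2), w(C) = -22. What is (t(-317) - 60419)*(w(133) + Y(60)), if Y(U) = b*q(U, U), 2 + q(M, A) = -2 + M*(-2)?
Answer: -6119694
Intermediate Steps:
q(M, A) = -4 - 2*M (q(M, A) = -2 + (-2 + M*(-2)) = -2 + (-2 - 2*M) = -4 - 2*M)
b = -1 (b = 5/(-5) = 5*(-⅕) = -1)
Y(U) = 4 + 2*U (Y(U) = -(-4 - 2*U) = 4 + 2*U)
(t(-317) - 60419)*(w(133) + Y(60)) = (422 - 60419)*(-22 + (4 + 2*60)) = -59997*(-22 + (4 + 120)) = -59997*(-22 + 124) = -59997*102 = -6119694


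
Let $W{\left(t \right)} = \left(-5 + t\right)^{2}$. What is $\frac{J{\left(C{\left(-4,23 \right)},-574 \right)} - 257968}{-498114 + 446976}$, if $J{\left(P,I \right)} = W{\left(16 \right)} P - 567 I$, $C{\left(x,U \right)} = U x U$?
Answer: $\frac{94273}{25569} \approx 3.687$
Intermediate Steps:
$C{\left(x,U \right)} = x U^{2}$
$J{\left(P,I \right)} = - 567 I + 121 P$ ($J{\left(P,I \right)} = \left(-5 + 16\right)^{2} P - 567 I = 11^{2} P - 567 I = 121 P - 567 I = - 567 I + 121 P$)
$\frac{J{\left(C{\left(-4,23 \right)},-574 \right)} - 257968}{-498114 + 446976} = \frac{\left(\left(-567\right) \left(-574\right) + 121 \left(- 4 \cdot 23^{2}\right)\right) - 257968}{-498114 + 446976} = \frac{\left(325458 + 121 \left(\left(-4\right) 529\right)\right) - 257968}{-51138} = \left(\left(325458 + 121 \left(-2116\right)\right) - 257968\right) \left(- \frac{1}{51138}\right) = \left(\left(325458 - 256036\right) - 257968\right) \left(- \frac{1}{51138}\right) = \left(69422 - 257968\right) \left(- \frac{1}{51138}\right) = \left(-188546\right) \left(- \frac{1}{51138}\right) = \frac{94273}{25569}$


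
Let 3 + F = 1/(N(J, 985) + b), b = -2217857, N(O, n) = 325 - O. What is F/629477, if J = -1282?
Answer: -6648751/1395078401250 ≈ -4.7659e-6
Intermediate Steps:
F = -6648751/2216250 (F = -3 + 1/((325 - 1*(-1282)) - 2217857) = -3 + 1/((325 + 1282) - 2217857) = -3 + 1/(1607 - 2217857) = -3 + 1/(-2216250) = -3 - 1/2216250 = -6648751/2216250 ≈ -3.0000)
F/629477 = -6648751/2216250/629477 = -6648751/2216250*1/629477 = -6648751/1395078401250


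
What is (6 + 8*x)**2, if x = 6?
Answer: 2916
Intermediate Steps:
(6 + 8*x)**2 = (6 + 8*6)**2 = (6 + 48)**2 = 54**2 = 2916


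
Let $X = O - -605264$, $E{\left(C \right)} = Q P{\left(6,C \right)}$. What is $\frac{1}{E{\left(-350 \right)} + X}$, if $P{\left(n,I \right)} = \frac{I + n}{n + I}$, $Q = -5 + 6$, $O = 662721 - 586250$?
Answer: $\frac{1}{681736} \approx 1.4668 \cdot 10^{-6}$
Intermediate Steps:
$O = 76471$ ($O = 662721 - 586250 = 76471$)
$Q = 1$
$P{\left(n,I \right)} = 1$ ($P{\left(n,I \right)} = \frac{I + n}{I + n} = 1$)
$E{\left(C \right)} = 1$ ($E{\left(C \right)} = 1 \cdot 1 = 1$)
$X = 681735$ ($X = 76471 - -605264 = 76471 + 605264 = 681735$)
$\frac{1}{E{\left(-350 \right)} + X} = \frac{1}{1 + 681735} = \frac{1}{681736}$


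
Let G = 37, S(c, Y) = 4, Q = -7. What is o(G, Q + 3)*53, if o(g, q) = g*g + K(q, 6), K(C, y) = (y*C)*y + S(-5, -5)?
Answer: 65137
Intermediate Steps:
K(C, y) = 4 + C*y² (K(C, y) = (y*C)*y + 4 = (C*y)*y + 4 = C*y² + 4 = 4 + C*y²)
o(g, q) = 4 + g² + 36*q (o(g, q) = g*g + (4 + q*6²) = g² + (4 + q*36) = g² + (4 + 36*q) = 4 + g² + 36*q)
o(G, Q + 3)*53 = (4 + 37² + 36*(-7 + 3))*53 = (4 + 1369 + 36*(-4))*53 = (4 + 1369 - 144)*53 = 1229*53 = 65137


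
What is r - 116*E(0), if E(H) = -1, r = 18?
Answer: 134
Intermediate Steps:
r - 116*E(0) = 18 - 116*(-1) = 18 + 116 = 134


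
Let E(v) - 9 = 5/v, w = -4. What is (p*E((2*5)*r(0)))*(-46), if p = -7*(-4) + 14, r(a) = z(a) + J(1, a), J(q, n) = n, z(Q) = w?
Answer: -34293/2 ≈ -17147.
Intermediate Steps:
z(Q) = -4
r(a) = -4 + a
E(v) = 9 + 5/v
p = 42 (p = 28 + 14 = 42)
(p*E((2*5)*r(0)))*(-46) = (42*(9 + 5/(((2*5)*(-4 + 0)))))*(-46) = (42*(9 + 5/((10*(-4)))))*(-46) = (42*(9 + 5/(-40)))*(-46) = (42*(9 + 5*(-1/40)))*(-46) = (42*(9 - ⅛))*(-46) = (42*(71/8))*(-46) = (1491/4)*(-46) = -34293/2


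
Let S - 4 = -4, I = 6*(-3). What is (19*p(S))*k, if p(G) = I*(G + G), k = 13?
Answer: 0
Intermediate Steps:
I = -18
S = 0 (S = 4 - 4 = 0)
p(G) = -36*G (p(G) = -18*(G + G) = -36*G)
(19*p(S))*k = (19*(-36*0))*13 = (19*0)*13 = 0*13 = 0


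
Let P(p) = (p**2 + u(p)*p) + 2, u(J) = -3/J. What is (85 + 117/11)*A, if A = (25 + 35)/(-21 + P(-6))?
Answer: 31560/77 ≈ 409.87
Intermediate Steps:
P(p) = -1 + p**2 (P(p) = (p**2 + (-3/p)*p) + 2 = (p**2 - 3) + 2 = (-3 + p**2) + 2 = -1 + p**2)
A = 30/7 (A = (25 + 35)/(-21 + (-1 + (-6)**2)) = 60/(-21 + (-1 + 36)) = 60/(-21 + 35) = 60/14 = 60*(1/14) = 30/7 ≈ 4.2857)
(85 + 117/11)*A = (85 + 117/11)*(30/7) = (1052/11)*(30/7) = 31560/77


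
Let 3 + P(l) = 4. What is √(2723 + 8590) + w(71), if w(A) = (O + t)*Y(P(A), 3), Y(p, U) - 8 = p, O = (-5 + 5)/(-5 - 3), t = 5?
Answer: 45 + 3*√1257 ≈ 151.36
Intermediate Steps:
O = 0 (O = 0/(-8) = 0*(-⅛) = 0)
P(l) = 1 (P(l) = -3 + 4 = 1)
Y(p, U) = 8 + p
w(A) = 45 (w(A) = (0 + 5)*(8 + 1) = 5*9 = 45)
√(2723 + 8590) + w(71) = √(2723 + 8590) + 45 = √11313 + 45 = 3*√1257 + 45 = 45 + 3*√1257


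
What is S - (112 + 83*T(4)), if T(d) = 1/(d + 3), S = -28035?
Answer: -197112/7 ≈ -28159.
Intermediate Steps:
T(d) = 1/(3 + d)
S - (112 + 83*T(4)) = -28035 - (112 + 83/(3 + 4)) = -28035 - (112 + 83/7) = -28035 - 1*867/7 = -28035 - 867/7 = -197112/7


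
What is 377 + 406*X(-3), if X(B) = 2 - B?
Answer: 2407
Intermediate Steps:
377 + 406*X(-3) = 377 + 406*(2 - 1*(-3)) = 377 + 406*(2 + 3) = 377 + 406*5 = 377 + 2030 = 2407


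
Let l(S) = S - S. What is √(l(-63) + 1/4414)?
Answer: √4414/4414 ≈ 0.015052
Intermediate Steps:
l(S) = 0
√(l(-63) + 1/4414) = √(0 + 1/4414) = √(1/4414) = √4414/4414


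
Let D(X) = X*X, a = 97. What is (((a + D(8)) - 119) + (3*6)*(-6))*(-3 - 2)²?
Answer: -1650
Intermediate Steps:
D(X) = X²
(((a + D(8)) - 119) + (3*6)*(-6))*(-3 - 2)² = (((97 + 8²) - 119) + (3*6)*(-6))*(-3 - 2)² = (((97 + 64) - 119) + 18*(-6))*(-5)² = ((161 - 119) - 108)*25 = (42 - 108)*25 = -66*25 = -1650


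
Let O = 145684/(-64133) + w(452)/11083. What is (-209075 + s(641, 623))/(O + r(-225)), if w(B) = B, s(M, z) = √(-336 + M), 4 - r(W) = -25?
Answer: -5944303644157/761086699 + 710786039*√305/19027167475 ≈ -7809.6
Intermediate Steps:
r(W) = 29 (r(W) = 4 - 1*(-25) = 4 + 25 = 29)
O = -1585627656/710786039 (O = 145684/(-64133) + 452/11083 = 145684*(-1/64133) + 452*(1/11083) = -145684/64133 + 452/11083 = -1585627656/710786039 ≈ -2.2308)
(-209075 + s(641, 623))/(O + r(-225)) = (-209075 + √(-336 + 641))/(-1585627656/710786039 + 29) = (-209075 + √305)/(19027167475/710786039) = (-209075 + √305)*(710786039/19027167475) = -5944303644157/761086699 + 710786039*√305/19027167475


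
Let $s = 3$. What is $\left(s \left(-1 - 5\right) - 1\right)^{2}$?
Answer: $361$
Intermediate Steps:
$\left(s \left(-1 - 5\right) - 1\right)^{2} = \left(3 \left(-1 - 5\right) - 1\right)^{2} = \left(3 \left(-6\right) - 1\right)^{2} = \left(-18 - 1\right)^{2} = \left(-19\right)^{2} = 361$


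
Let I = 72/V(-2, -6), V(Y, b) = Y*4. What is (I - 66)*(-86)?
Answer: 6450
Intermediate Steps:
V(Y, b) = 4*Y
I = -9 (I = 72/((4*(-2))) = 72/(-8) = 72*(-1/8) = -9)
(I - 66)*(-86) = (-9 - 66)*(-86) = -75*(-86) = 6450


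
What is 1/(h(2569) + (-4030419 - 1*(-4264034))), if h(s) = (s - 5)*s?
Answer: 1/6820531 ≈ 1.4662e-7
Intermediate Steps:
h(s) = s*(-5 + s) (h(s) = (-5 + s)*s = s*(-5 + s))
1/(h(2569) + (-4030419 - 1*(-4264034))) = 1/(2569*(-5 + 2569) + (-4030419 - 1*(-4264034))) = 1/(2569*2564 + (-4030419 + 4264034)) = 1/(6586916 + 233615) = 1/6820531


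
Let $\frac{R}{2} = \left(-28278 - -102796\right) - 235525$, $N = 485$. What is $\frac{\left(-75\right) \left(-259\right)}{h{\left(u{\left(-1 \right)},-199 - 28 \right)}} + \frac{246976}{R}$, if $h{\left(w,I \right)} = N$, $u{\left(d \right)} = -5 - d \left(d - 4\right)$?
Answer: $\frac{36090227}{918687} \approx 39.285$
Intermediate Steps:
$u{\left(d \right)} = -5 - d \left(-4 + d\right)$
$R = -322014$ ($R = 2 \left(\left(-28278 - -102796\right) - 235525\right) = 2 \left(\left(-28278 + 102796\right) - 235525\right) = 2 \left(74518 - 235525\right) = 2 \left(-161007\right) = -322014$)
$h{\left(w,I \right)} = 485$
$\frac{\left(-75\right) \left(-259\right)}{h{\left(u{\left(-1 \right)},-199 - 28 \right)}} + \frac{246976}{R} = \frac{\left(-75\right) \left(-259\right)}{485} + \frac{246976}{-322014} = 19425 \cdot \frac{1}{485} + 246976 \left(- \frac{1}{322014}\right) = \frac{3885}{97} - \frac{7264}{9471} = \frac{36090227}{918687}$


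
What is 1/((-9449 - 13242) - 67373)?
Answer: -1/90064 ≈ -1.1103e-5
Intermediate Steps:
1/((-9449 - 13242) - 67373) = 1/(-22691 - 67373) = 1/(-90064) = -1/90064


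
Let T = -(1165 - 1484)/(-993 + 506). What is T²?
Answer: 101761/237169 ≈ 0.42907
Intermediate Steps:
T = -319/487 (T = -(-319)/(-487) = -(-319)*(-1)/487 = -1*319/487 = -319/487 ≈ -0.65503)
T² = (-319/487)² = 101761/237169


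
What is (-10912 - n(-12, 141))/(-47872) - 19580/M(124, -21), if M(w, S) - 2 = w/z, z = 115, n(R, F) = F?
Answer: -53894734819/8473344 ≈ -6360.5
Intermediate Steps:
M(w, S) = 2 + w/115
(-10912 - n(-12, 141))/(-47872) - 19580/M(124, -21) = (-10912 - 1*141)/(-47872) - 19580/(2 + (1/115)*124) = (-10912 - 141)*(-1/47872) - 19580/(2 + 124/115) = -11053*(-1/47872) - 19580/354/115 = 11053/47872 - 19580*115/354 = 11053/47872 - 1125850/177 = -53894734819/8473344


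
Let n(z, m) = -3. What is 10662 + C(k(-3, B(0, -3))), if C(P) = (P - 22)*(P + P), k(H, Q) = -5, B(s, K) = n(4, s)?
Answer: 10932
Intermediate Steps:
B(s, K) = -3
C(P) = 2*P*(-22 + P) (C(P) = (-22 + P)*(2*P) = 2*P*(-22 + P))
10662 + C(k(-3, B(0, -3))) = 10662 + 2*(-5)*(-22 - 5) = 10662 + 2*(-5)*(-27) = 10662 + 270 = 10932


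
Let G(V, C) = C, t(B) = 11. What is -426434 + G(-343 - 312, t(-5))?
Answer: -426423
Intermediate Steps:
-426434 + G(-343 - 312, t(-5)) = -426434 + 11 = -426423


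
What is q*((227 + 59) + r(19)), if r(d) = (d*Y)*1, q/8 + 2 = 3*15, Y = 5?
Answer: 131064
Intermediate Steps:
q = 344 (q = -16 + 8*(3*15) = -16 + 8*45 = -16 + 360 = 344)
r(d) = 5*d (r(d) = (d*5)*1 = (5*d)*1 = 5*d)
q*((227 + 59) + r(19)) = 344*((227 + 59) + 5*19) = 344*(286 + 95) = 344*381 = 131064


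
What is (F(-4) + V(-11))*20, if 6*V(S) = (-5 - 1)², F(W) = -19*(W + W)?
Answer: 3160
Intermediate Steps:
F(W) = -38*W
V(S) = 6 (V(S) = (-5 - 1)²/6 = (⅙)*(-6)² = (⅙)*36 = 6)
(F(-4) + V(-11))*20 = (-38*(-4) + 6)*20 = (152 + 6)*20 = 158*20 = 3160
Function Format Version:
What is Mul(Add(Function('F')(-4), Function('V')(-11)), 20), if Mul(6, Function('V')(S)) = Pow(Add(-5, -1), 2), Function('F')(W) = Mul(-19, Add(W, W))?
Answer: 3160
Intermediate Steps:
Function('F')(W) = Mul(-38, W) (Function('F')(W) = Mul(-19, Mul(2, W)) = Mul(-38, W))
Function('V')(S) = 6 (Function('V')(S) = Mul(Rational(1, 6), Pow(Add(-5, -1), 2)) = Mul(Rational(1, 6), Pow(-6, 2)) = Mul(Rational(1, 6), 36) = 6)
Mul(Add(Function('F')(-4), Function('V')(-11)), 20) = Mul(Add(Mul(-38, -4), 6), 20) = Mul(Add(152, 6), 20) = Mul(158, 20) = 3160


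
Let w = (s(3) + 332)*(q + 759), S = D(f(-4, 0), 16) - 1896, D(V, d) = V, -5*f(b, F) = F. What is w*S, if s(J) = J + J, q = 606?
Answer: -874757520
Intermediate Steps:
f(b, F) = -F/5
s(J) = 2*J
S = -1896 (S = -1/5*0 - 1896 = 0 - 1896 = -1896)
w = 461370 (w = (2*3 + 332)*(606 + 759) = (6 + 332)*1365 = 338*1365 = 461370)
w*S = 461370*(-1896) = -874757520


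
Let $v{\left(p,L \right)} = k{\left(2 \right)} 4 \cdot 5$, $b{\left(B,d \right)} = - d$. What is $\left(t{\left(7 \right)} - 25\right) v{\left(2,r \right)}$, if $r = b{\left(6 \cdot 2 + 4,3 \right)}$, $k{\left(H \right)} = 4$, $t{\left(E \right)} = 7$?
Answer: $-1440$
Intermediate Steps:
$r = -3$ ($r = \left(-1\right) 3 = -3$)
$v{\left(p,L \right)} = 80$ ($v{\left(p,L \right)} = 4 \cdot 4 \cdot 5 = 16 \cdot 5 = 80$)
$\left(t{\left(7 \right)} - 25\right) v{\left(2,r \right)} = \left(7 - 25\right) 80 = \left(-18\right) 80 = -1440$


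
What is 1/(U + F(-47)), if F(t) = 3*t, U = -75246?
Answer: -1/75387 ≈ -1.3265e-5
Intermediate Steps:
1/(U + F(-47)) = 1/(-75246 + 3*(-47)) = 1/(-75246 - 141) = 1/(-75387) = -1/75387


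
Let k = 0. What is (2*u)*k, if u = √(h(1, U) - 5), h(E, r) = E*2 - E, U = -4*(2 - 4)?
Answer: 0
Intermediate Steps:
U = 8 (U = -4*(-2) = 8)
h(E, r) = E (h(E, r) = 2*E - E = E)
u = 2*I (u = √(1 - 5) = √(-4) = 2*I ≈ 2.0*I)
(2*u)*k = (2*(2*I))*0 = (4*I)*0 = 0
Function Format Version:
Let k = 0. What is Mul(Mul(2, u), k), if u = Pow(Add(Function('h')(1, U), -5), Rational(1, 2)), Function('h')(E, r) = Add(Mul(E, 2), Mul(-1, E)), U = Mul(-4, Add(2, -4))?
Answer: 0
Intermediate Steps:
U = 8 (U = Mul(-4, -2) = 8)
Function('h')(E, r) = E (Function('h')(E, r) = Add(Mul(2, E), Mul(-1, E)) = E)
u = Mul(2, I) (u = Pow(Add(1, -5), Rational(1, 2)) = Pow(-4, Rational(1, 2)) = Mul(2, I) ≈ Mul(2.0000, I))
Mul(Mul(2, u), k) = Mul(Mul(2, Mul(2, I)), 0) = Mul(Mul(4, I), 0) = 0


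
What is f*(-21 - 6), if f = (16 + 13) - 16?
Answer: -351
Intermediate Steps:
f = 13 (f = 29 - 16 = 13)
f*(-21 - 6) = 13*(-21 - 6) = 13*(-27) = -351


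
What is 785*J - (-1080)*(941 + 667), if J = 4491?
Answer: 5262075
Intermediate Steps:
785*J - (-1080)*(941 + 667) = 785*4491 - (-1080)*(941 + 667) = 3525435 - (-1080)*1608 = 3525435 - 1*(-1736640) = 3525435 + 1736640 = 5262075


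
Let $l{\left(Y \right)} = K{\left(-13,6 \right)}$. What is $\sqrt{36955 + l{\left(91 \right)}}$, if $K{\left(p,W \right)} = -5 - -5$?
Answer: $\sqrt{36955} \approx 192.24$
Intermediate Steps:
$K{\left(p,W \right)} = 0$ ($K{\left(p,W \right)} = -5 + 5 = 0$)
$l{\left(Y \right)} = 0$
$\sqrt{36955 + l{\left(91 \right)}} = \sqrt{36955 + 0} = \sqrt{36955}$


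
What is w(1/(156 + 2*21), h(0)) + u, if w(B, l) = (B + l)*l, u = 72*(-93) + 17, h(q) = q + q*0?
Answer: -6679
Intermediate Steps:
h(q) = q (h(q) = q + 0 = q)
u = -6679 (u = -6696 + 17 = -6679)
w(B, l) = l*(B + l)
w(1/(156 + 2*21), h(0)) + u = 0*(1/(156 + 2*21) + 0) - 6679 = 0*(1/(156 + 42) + 0) - 6679 = 0*(1/198 + 0) - 6679 = 0*(1/198) - 6679 = 0 - 6679 = -6679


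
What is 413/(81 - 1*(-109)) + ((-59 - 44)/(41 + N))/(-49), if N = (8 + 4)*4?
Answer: 1820663/828590 ≈ 2.1973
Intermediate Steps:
N = 48 (N = 12*4 = 48)
413/(81 - 1*(-109)) + ((-59 - 44)/(41 + N))/(-49) = 413/(81 - 1*(-109)) + ((-59 - 44)/(41 + 48))/(-49) = 413/(81 + 109) - 103/89*(-1/49) = 413/190 - 103*1/89*(-1/49) = 413*(1/190) - 103/89*(-1/49) = 413/190 + 103/4361 = 1820663/828590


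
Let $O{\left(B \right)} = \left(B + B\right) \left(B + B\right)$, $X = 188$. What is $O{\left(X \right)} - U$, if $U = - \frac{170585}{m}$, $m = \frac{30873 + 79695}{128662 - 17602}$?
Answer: $\frac{2881402639}{9214} \approx 3.1272 \cdot 10^{5}$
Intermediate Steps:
$m = \frac{9214}{9255}$ ($m = \frac{110568}{111060} = 110568 \cdot \frac{1}{111060} = \frac{9214}{9255} \approx 0.99557$)
$O{\left(B \right)} = 4 B^{2}$ ($O{\left(B \right)} = 2 B 2 B = 4 B^{2}$)
$U = - \frac{1578764175}{9214}$ ($U = - \frac{170585}{\frac{9214}{9255}} = \left(-170585\right) \frac{9255}{9214} = - \frac{1578764175}{9214} \approx -1.7134 \cdot 10^{5}$)
$O{\left(X \right)} - U = 4 \cdot 188^{2} - - \frac{1578764175}{9214} = 4 \cdot 35344 + \frac{1578764175}{9214} = 141376 + \frac{1578764175}{9214} = \frac{2881402639}{9214}$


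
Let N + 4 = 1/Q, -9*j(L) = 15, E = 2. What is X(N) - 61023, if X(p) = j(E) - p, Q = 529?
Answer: -96839801/1587 ≈ -61021.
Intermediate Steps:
j(L) = -5/3 (j(L) = -⅑*15 = -5/3)
N = -2115/529 (N = -4 + 1/529 = -2115/529 ≈ -3.9981)
X(p) = -5/3 - p
X(N) - 61023 = (-5/3 - 1*(-2115/529)) - 61023 = (-5/3 + 2115/529) - 61023 = 3700/1587 - 61023 = -96839801/1587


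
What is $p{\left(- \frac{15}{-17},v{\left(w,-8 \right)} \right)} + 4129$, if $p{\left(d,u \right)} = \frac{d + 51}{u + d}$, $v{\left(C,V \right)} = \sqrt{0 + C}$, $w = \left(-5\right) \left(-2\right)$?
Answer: $\frac{2198111}{533} + \frac{14994 \sqrt{10}}{2665} \approx 4141.8$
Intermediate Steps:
$w = 10$
$v{\left(C,V \right)} = \sqrt{C}$
$p{\left(d,u \right)} = \frac{51 + d}{d + u}$
$p{\left(- \frac{15}{-17},v{\left(w,-8 \right)} \right)} + 4129 = \frac{51 - \frac{15}{-17}}{- \frac{15}{-17} + \sqrt{10}} + 4129 = \frac{51 - - \frac{15}{17}}{\left(-15\right) \left(- \frac{1}{17}\right) + \sqrt{10}} + 4129 = \frac{51 + \frac{15}{17}}{\frac{15}{17} + \sqrt{10}} + 4129 = \frac{1}{\frac{15}{17} + \sqrt{10}} \cdot \frac{882}{17} + 4129 = \frac{882}{17 \left(\frac{15}{17} + \sqrt{10}\right)} + 4129 = 4129 + \frac{882}{17 \left(\frac{15}{17} + \sqrt{10}\right)}$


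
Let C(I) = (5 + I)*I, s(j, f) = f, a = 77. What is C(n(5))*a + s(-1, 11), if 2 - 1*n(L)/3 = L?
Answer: 2783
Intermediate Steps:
n(L) = 6 - 3*L
C(I) = I*(5 + I)
C(n(5))*a + s(-1, 11) = ((6 - 3*5)*(5 + (6 - 3*5)))*77 + 11 = ((6 - 15)*(5 + (6 - 15)))*77 + 11 = -9*(5 - 9)*77 + 11 = -9*(-4)*77 + 11 = 36*77 + 11 = 2772 + 11 = 2783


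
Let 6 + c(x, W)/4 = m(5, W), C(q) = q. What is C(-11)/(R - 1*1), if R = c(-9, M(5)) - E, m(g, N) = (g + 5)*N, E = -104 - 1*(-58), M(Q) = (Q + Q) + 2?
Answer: -11/501 ≈ -0.021956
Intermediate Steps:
M(Q) = 2 + 2*Q (M(Q) = 2*Q + 2 = 2 + 2*Q)
E = -46 (E = -104 + 58 = -46)
m(g, N) = N*(5 + g) (m(g, N) = (5 + g)*N = N*(5 + g))
c(x, W) = -24 + 40*W (c(x, W) = -24 + 4*(W*(5 + 5)) = -24 + 4*(W*10) = -24 + 4*(10*W) = -24 + 40*W)
R = 502 (R = (-24 + 40*(2 + 2*5)) - 1*(-46) = (-24 + 40*(2 + 10)) + 46 = (-24 + 40*12) + 46 = (-24 + 480) + 46 = 456 + 46 = 502)
C(-11)/(R - 1*1) = -11/(502 - 1*1) = -11/(502 - 1) = -11/501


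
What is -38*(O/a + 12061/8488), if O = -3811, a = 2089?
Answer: 135894441/8865716 ≈ 15.328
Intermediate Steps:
-38*(O/a + 12061/8488) = -38*(-3811/2089 + 12061/8488) = -38*(-7152339/17731432) = 135894441/8865716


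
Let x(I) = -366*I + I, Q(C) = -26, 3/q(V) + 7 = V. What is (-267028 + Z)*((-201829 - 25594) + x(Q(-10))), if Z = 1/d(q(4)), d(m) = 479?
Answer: 27875027868463/479 ≈ 5.8194e+10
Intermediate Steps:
q(V) = 3/(-7 + V)
x(I) = -365*I
Z = 1/479 ≈ 0.0020877
(-267028 + Z)*((-201829 - 25594) + x(Q(-10))) = (-267028 + 1/479)*((-201829 - 25594) - 365*(-26)) = -127906411*(-227423 + 9490)/479 = -127906411/479*(-217933) = 27875027868463/479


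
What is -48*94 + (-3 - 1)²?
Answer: -4496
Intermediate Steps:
-48*94 + (-3 - 1)² = -4512 + (-4)² = -4512 + 16 = -4496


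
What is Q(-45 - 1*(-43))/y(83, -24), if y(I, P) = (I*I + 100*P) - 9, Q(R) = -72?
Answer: -9/560 ≈ -0.016071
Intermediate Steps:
y(I, P) = -9 + I**2 + 100*P (y(I, P) = (I**2 + 100*P) - 9 = -9 + I**2 + 100*P)
Q(-45 - 1*(-43))/y(83, -24) = -72/(-9 + 83**2 + 100*(-24)) = -72/(-9 + 6889 - 2400) = -72/4480 = -72*1/4480 = -9/560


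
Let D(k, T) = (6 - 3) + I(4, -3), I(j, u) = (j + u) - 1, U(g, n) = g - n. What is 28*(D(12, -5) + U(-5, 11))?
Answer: -364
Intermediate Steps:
I(j, u) = -1 + j + u
D(k, T) = 3 (D(k, T) = (6 - 3) + (-1 + 4 - 3) = 3 + 0 = 3)
28*(D(12, -5) + U(-5, 11)) = 28*(3 + (-5 - 1*11)) = 28*(3 + (-5 - 11)) = 28*(3 - 16) = 28*(-13) = -364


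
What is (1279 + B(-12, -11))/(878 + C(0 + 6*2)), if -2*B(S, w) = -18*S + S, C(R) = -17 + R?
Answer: 1177/873 ≈ 1.3482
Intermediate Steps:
B(S, w) = 17*S/2 (B(S, w) = -(-18*S + S)/2 = -(-17)*S/2 = 17*S/2)
(1279 + B(-12, -11))/(878 + C(0 + 6*2)) = (1279 + (17/2)*(-12))/(878 + (-17 + (0 + 6*2))) = (1279 - 102)/(878 + (-17 + (0 + 12))) = 1177/(878 + (-17 + 12)) = 1177/(878 - 5) = 1177/873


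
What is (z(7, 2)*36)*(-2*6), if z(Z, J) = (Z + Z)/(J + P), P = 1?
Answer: -2016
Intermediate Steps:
z(Z, J) = 2*Z/(1 + J) (z(Z, J) = (Z + Z)/(J + 1) = (2*Z)/(1 + J) = 2*Z/(1 + J))
(z(7, 2)*36)*(-2*6) = ((2*7/(1 + 2))*36)*(-2*6) = ((2*7/3)*36)*(-12) = ((2*7*(⅓))*36)*(-12) = ((14/3)*36)*(-12) = 168*(-12) = -2016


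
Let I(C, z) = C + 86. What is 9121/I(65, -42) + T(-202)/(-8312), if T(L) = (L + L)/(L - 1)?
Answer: 3847532663/63696934 ≈ 60.404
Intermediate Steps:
I(C, z) = 86 + C
T(L) = 2*L/(-1 + L) (T(L) = (2*L)/(-1 + L) = 2*L/(-1 + L))
9121/I(65, -42) + T(-202)/(-8312) = 9121/(86 + 65) + (2*(-202)/(-1 - 202))/(-8312) = 9121/151 + (2*(-202)/(-203))*(-1/8312) = 9121*(1/151) + (2*(-202)*(-1/203))*(-1/8312) = 9121/151 + (404/203)*(-1/8312) = 9121/151 - 101/421834 = 3847532663/63696934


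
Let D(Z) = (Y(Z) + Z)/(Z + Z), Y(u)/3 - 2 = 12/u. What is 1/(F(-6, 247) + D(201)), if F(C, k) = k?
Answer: 8978/2222193 ≈ 0.0040402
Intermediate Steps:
Y(u) = 6 + 36/u (Y(u) = 6 + 3*(12/u) = 6 + 36/u)
D(Z) = (6 + Z + 36/Z)/(2*Z) (D(Z) = ((6 + 36/Z) + Z)/(Z + Z) = (6 + Z + 36/Z)/((2*Z)) = (6 + Z + 36/Z)*(1/(2*Z)) = (6 + Z + 36/Z)/(2*Z))
1/(F(-6, 247) + D(201)) = 1/(247 + (½ + 3/201 + 18/201²)) = 1/(247 + (½ + 3*(1/201) + 18*(1/40401))) = 1/(247 + (½ + 1/67 + 2/4489)) = 1/(247 + 4627/8978) = 1/(2222193/8978) = 8978/2222193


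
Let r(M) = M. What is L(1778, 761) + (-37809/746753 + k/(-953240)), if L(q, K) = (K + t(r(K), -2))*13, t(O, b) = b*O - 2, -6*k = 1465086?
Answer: -7060543374149547/711834829720 ≈ -9918.8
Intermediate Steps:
k = -244181 (k = -1/6*1465086 = -244181)
t(O, b) = -2 + O*b (t(O, b) = O*b - 2 = -2 + O*b)
L(q, K) = -26 - 13*K (L(q, K) = (K + (-2 + K*(-2)))*13 = (K + (-2 - 2*K))*13 = (-2 - K)*13 = -26 - 13*K)
L(1778, 761) + (-37809/746753 + k/(-953240)) = (-26 - 13*761) + (-37809/746753 - 244181/(-953240)) = (-26 - 9893) + (-37809*1/746753 - 244181*(-1/953240)) = -9919 + (-37809/746753 + 244181/953240) = -9919 + 146301843133/711834829720 = -7060543374149547/711834829720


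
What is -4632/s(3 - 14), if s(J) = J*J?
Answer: -4632/121 ≈ -38.281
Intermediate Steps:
s(J) = J²
-4632/s(3 - 14) = -4632/(3 - 14)² = -4632/((-11)²) = -4632/121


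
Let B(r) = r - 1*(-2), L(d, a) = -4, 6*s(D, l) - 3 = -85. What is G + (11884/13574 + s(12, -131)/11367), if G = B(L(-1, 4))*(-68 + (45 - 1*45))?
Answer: 31678664107/231443487 ≈ 136.87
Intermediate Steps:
s(D, l) = -41/3 (s(D, l) = 1/2 + (1/6)*(-85) = 1/2 - 85/6 = -41/3)
B(r) = 2 + r (B(r) = r + 2 = 2 + r)
G = 136 (G = (2 - 4)*(-68 + (45 - 1*45)) = -2*(-68 + (45 - 45)) = -2*(-68 + 0) = -2*(-68) = 136)
G + (11884/13574 + s(12, -131)/11367) = 136 + (11884/13574 - 41/3/11367) = 136 + (11884*(1/13574) - 41/3*1/11367) = 136 + (5942/6787 - 41/34101) = 136 + 202349875/231443487 = 31678664107/231443487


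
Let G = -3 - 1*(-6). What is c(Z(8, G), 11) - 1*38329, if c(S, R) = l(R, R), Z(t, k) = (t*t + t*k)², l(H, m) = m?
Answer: -38318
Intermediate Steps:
G = 3 (G = -3 + 6 = 3)
Z(t, k) = (t² + k*t)²
c(S, R) = R
c(Z(8, G), 11) - 1*38329 = 11 - 1*38329 = 11 - 38329 = -38318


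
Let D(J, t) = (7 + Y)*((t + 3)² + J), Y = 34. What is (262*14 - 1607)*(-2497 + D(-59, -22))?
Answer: 20372985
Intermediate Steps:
D(J, t) = 41*J + 41*(3 + t)² (D(J, t) = (7 + 34)*((t + 3)² + J) = 41*((3 + t)² + J) = 41*(J + (3 + t)²) = 41*J + 41*(3 + t)²)
(262*14 - 1607)*(-2497 + D(-59, -22)) = (262*14 - 1607)*(-2497 + (41*(-59) + 41*(3 - 22)²)) = (3668 - 1607)*(-2497 + (-2419 + 41*(-19)²)) = 2061*(-2497 + (-2419 + 41*361)) = 2061*(-2497 + (-2419 + 14801)) = 2061*(-2497 + 12382) = 2061*9885 = 20372985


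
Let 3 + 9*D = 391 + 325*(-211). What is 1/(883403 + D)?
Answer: 3/2627480 ≈ 1.1418e-6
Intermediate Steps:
D = -22729/3 (D = -1/3 + (391 + 325*(-211))/9 = -1/3 + (391 - 68575)/9 = -1/3 + (1/9)*(-68184) = -1/3 - 7576 = -22729/3 ≈ -7576.3)
1/(883403 + D) = 1/(883403 - 22729/3) = 1/(2627480/3) = 3/2627480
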